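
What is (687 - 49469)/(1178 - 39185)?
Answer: 48782/38007 ≈ 1.2835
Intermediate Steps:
(687 - 49469)/(1178 - 39185) = -48782/(-38007) = -48782*(-1/38007) = 48782/38007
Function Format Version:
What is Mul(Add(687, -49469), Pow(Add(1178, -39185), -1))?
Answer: Rational(48782, 38007) ≈ 1.2835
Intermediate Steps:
Mul(Add(687, -49469), Pow(Add(1178, -39185), -1)) = Mul(-48782, Pow(-38007, -1)) = Mul(-48782, Rational(-1, 38007)) = Rational(48782, 38007)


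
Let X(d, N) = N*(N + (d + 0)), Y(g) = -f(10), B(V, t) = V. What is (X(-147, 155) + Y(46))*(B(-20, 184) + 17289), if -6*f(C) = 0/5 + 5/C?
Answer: 256979989/12 ≈ 2.1415e+7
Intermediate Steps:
f(C) = -5/(6*C) (f(C) = -(0/5 + 5/C)/6 = -(0*(⅕) + 5/C)/6 = -(0 + 5/C)/6 = -5/(6*C))
Y(g) = 1/12 (Y(g) = -(-5)/(6*10) = -1*(-1/12) = 1/12)
X(d, N) = N*(N + d)
(X(-147, 155) + Y(46))*(B(-20, 184) + 17289) = (155*(155 - 147) + 1/12)*(-20 + 17289) = (155*8 + 1/12)*17269 = (1240 + 1/12)*17269 = (14881/12)*17269 = 256979989/12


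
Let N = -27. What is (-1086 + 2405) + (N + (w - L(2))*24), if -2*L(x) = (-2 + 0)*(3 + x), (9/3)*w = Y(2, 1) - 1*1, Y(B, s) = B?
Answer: 1180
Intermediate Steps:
w = ⅓ (w = (2 - 1*1)/3 = (2 - 1)/3 = (⅓)*1 = ⅓ ≈ 0.33333)
L(x) = 3 + x (L(x) = -(-2 + 0)*(3 + x)/2 = -(-1)*(3 + x) = -(-6 - 2*x)/2 = 3 + x)
(-1086 + 2405) + (N + (w - L(2))*24) = (-1086 + 2405) + (-27 + (⅓ - (3 + 2))*24) = 1319 + (-27 + (⅓ - 1*5)*24) = 1319 + (-27 + (⅓ - 5)*24) = 1319 + (-27 - 14/3*24) = 1319 + (-27 - 112) = 1319 - 139 = 1180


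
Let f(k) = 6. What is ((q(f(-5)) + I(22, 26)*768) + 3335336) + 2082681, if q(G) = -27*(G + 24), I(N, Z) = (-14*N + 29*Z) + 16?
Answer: 5772023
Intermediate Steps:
I(N, Z) = 16 - 14*N + 29*Z
q(G) = -648 - 27*G (q(G) = -27*(24 + G) = -648 - 27*G)
((q(f(-5)) + I(22, 26)*768) + 3335336) + 2082681 = (((-648 - 27*6) + (16 - 14*22 + 29*26)*768) + 3335336) + 2082681 = (((-648 - 162) + (16 - 308 + 754)*768) + 3335336) + 2082681 = ((-810 + 462*768) + 3335336) + 2082681 = ((-810 + 354816) + 3335336) + 2082681 = (354006 + 3335336) + 2082681 = 3689342 + 2082681 = 5772023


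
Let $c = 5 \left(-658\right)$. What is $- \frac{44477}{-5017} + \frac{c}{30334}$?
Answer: $\frac{22976886}{2623891} \approx 8.7568$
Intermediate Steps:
$c = -3290$
$- \frac{44477}{-5017} + \frac{c}{30334} = - \frac{44477}{-5017} - \frac{3290}{30334} = \left(-44477\right) \left(- \frac{1}{5017}\right) - \frac{1645}{15167} = \frac{44477}{5017} - \frac{1645}{15167} = \frac{22976886}{2623891}$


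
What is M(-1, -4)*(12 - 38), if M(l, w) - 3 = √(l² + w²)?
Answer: -78 - 26*√17 ≈ -185.20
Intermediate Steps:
M(l, w) = 3 + √(l² + w²)
M(-1, -4)*(12 - 38) = (3 + √((-1)² + (-4)²))*(12 - 38) = (3 + √(1 + 16))*(-26) = (3 + √17)*(-26) = -78 - 26*√17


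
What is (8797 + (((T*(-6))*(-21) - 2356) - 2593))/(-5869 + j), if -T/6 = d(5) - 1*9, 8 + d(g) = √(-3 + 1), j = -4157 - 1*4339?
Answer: -3340/2873 + 756*I*√2/14365 ≈ -1.1625 + 0.074427*I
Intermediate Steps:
j = -8496 (j = -4157 - 4339 = -8496)
d(g) = -8 + I*√2 (d(g) = -8 + √(-3 + 1) = -8 + √(-2) = -8 + I*√2)
T = 102 - 6*I*√2 (T = -6*((-8 + I*√2) - 1*9) = -6*((-8 + I*√2) - 9) = -6*(-17 + I*√2) = 102 - 6*I*√2 ≈ 102.0 - 8.4853*I)
(8797 + (((T*(-6))*(-21) - 2356) - 2593))/(-5869 + j) = (8797 + ((((102 - 6*I*√2)*(-6))*(-21) - 2356) - 2593))/(-5869 - 8496) = (8797 + (((-612 + 36*I*√2)*(-21) - 2356) - 2593))/(-14365) = (8797 + (((12852 - 756*I*√2) - 2356) - 2593))*(-1/14365) = (8797 + ((10496 - 756*I*√2) - 2593))*(-1/14365) = (8797 + (7903 - 756*I*√2))*(-1/14365) = (16700 - 756*I*√2)*(-1/14365) = -3340/2873 + 756*I*√2/14365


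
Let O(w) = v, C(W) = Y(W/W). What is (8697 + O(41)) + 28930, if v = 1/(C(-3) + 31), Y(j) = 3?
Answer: 1279319/34 ≈ 37627.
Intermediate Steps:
C(W) = 3
v = 1/34 (v = 1/(3 + 31) = 1/34 ≈ 0.029412)
O(w) = 1/34
(8697 + O(41)) + 28930 = (8697 + 1/34) + 28930 = 295699/34 + 28930 = 1279319/34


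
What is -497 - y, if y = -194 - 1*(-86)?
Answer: -389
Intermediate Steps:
y = -108 (y = -194 + 86 = -108)
-497 - y = -497 - 1*(-108) = -497 + 108 = -389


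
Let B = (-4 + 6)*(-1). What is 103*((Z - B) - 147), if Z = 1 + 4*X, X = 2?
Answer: -14008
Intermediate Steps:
Z = 9 (Z = 1 + 4*2 = 1 + 8 = 9)
B = -2 (B = 2*(-1) = -2)
103*((Z - B) - 147) = 103*((9 - 1*(-2)) - 147) = 103*((9 + 2) - 147) = 103*(11 - 147) = 103*(-136) = -14008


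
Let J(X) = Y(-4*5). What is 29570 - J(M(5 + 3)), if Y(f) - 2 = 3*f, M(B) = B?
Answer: 29628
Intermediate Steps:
Y(f) = 2 + 3*f
J(X) = -58 (J(X) = 2 + 3*(-4*5) = 2 + 3*(-20) = 2 - 60 = -58)
29570 - J(M(5 + 3)) = 29570 - 1*(-58) = 29570 + 58 = 29628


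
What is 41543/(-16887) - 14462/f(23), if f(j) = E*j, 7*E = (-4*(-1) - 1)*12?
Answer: -290656027/2330406 ≈ -124.72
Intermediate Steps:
E = 36/7 (E = ((-4*(-1) - 1)*12)/7 = ((4 - 1)*12)/7 = (3*12)/7 = (⅐)*36 = 36/7 ≈ 5.1429)
f(j) = 36*j/7
41543/(-16887) - 14462/f(23) = 41543/(-16887) - 14462/((36/7)*23) = 41543*(-1/16887) - 14462/828/7 = -41543/16887 - 14462*7/828 = -41543/16887 - 50617/414 = -290656027/2330406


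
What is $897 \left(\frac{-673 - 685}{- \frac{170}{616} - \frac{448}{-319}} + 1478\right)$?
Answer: $\frac{2482094082}{10079} \approx 2.4626 \cdot 10^{5}$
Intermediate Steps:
$897 \left(\frac{-673 - 685}{- \frac{170}{616} - \frac{448}{-319}} + 1478\right) = 897 \left(- \frac{1358}{\left(-170\right) \frac{1}{616} - - \frac{448}{319}} + 1478\right) = 897 \left(- \frac{1358}{- \frac{85}{308} + \frac{448}{319}} + 1478\right) = 897 \left(- \frac{1358}{\frac{10079}{8932}} + 1478\right) = 897 \left(\left(-1358\right) \frac{8932}{10079} + 1478\right) = 897 \left(- \frac{12129656}{10079} + 1478\right) = 897 \cdot \frac{2767106}{10079} = \frac{2482094082}{10079}$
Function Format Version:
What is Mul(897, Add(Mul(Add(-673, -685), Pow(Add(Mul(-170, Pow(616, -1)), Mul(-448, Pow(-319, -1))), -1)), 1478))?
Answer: Rational(2482094082, 10079) ≈ 2.4626e+5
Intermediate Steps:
Mul(897, Add(Mul(Add(-673, -685), Pow(Add(Mul(-170, Pow(616, -1)), Mul(-448, Pow(-319, -1))), -1)), 1478)) = Mul(897, Add(Mul(-1358, Pow(Add(Mul(-170, Rational(1, 616)), Mul(-448, Rational(-1, 319))), -1)), 1478)) = Mul(897, Add(Mul(-1358, Pow(Add(Rational(-85, 308), Rational(448, 319)), -1)), 1478)) = Mul(897, Add(Mul(-1358, Pow(Rational(10079, 8932), -1)), 1478)) = Mul(897, Add(Mul(-1358, Rational(8932, 10079)), 1478)) = Mul(897, Add(Rational(-12129656, 10079), 1478)) = Mul(897, Rational(2767106, 10079)) = Rational(2482094082, 10079)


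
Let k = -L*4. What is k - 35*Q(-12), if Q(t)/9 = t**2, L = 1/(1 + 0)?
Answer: -45364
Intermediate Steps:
L = 1 (L = 1/1 = 1)
k = -4 (k = -1*1*4 = -1*4 = -4)
Q(t) = 9*t**2
k - 35*Q(-12) = -4 - 315*(-12)**2 = -4 - 315*144 = -4 - 35*1296 = -4 - 45360 = -45364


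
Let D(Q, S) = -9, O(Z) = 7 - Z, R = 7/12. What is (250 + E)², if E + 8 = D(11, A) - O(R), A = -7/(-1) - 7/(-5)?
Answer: 7392961/144 ≈ 51340.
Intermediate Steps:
R = 7/12 (R = 7*(1/12) = 7/12 ≈ 0.58333)
A = 42/5 (A = -7*(-1) - 7*(-⅕) = 7 + 7/5 = 42/5 ≈ 8.4000)
E = -281/12 (E = -8 + (-9 - (7 - 1*7/12)) = -8 + (-9 - (7 - 7/12)) = -8 + (-9 - 1*77/12) = -8 + (-9 - 77/12) = -8 - 185/12 = -281/12 ≈ -23.417)
(250 + E)² = (250 - 281/12)² = (2719/12)² = 7392961/144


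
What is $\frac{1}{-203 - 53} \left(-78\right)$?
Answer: $\frac{39}{128} \approx 0.30469$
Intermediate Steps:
$\frac{1}{-203 - 53} \left(-78\right) = \frac{1}{-256} \left(-78\right) = \left(- \frac{1}{256}\right) \left(-78\right) = \frac{39}{128}$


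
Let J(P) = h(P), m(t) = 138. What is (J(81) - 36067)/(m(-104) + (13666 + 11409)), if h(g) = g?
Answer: -1894/1327 ≈ -1.4273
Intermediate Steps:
J(P) = P
(J(81) - 36067)/(m(-104) + (13666 + 11409)) = (81 - 36067)/(138 + (13666 + 11409)) = -35986/(138 + 25075) = -35986/25213 = -35986*1/25213 = -1894/1327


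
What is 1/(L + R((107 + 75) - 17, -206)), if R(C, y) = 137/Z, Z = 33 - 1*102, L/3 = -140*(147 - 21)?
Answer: -69/3651617 ≈ -1.8896e-5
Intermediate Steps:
L = -52920 (L = 3*(-140*(147 - 21)) = 3*(-140*126) = 3*(-17640) = -52920)
Z = -69 (Z = 33 - 102 = -69)
R(C, y) = -137/69 (R(C, y) = 137/(-69) = 137*(-1/69) = -137/69)
1/(L + R((107 + 75) - 17, -206)) = 1/(-52920 - 137/69) = 1/(-3651617/69) = -69/3651617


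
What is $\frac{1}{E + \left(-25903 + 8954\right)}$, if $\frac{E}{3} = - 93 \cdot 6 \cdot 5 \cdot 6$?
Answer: $- \frac{1}{67169} \approx -1.4888 \cdot 10^{-5}$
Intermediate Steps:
$E = -50220$ ($E = 3 \left(- 93 \cdot 6 \cdot 5 \cdot 6\right) = 3 \left(- 93 \cdot 30 \cdot 6\right) = 3 \left(\left(-93\right) 180\right) = 3 \left(-16740\right) = -50220$)
$\frac{1}{E + \left(-25903 + 8954\right)} = \frac{1}{-50220 + \left(-25903 + 8954\right)} = \frac{1}{-50220 - 16949} = \frac{1}{-67169} = - \frac{1}{67169}$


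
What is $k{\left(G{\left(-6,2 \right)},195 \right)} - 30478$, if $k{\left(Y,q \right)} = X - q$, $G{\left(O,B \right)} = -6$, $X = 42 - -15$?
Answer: $-30616$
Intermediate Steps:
$X = 57$ ($X = 42 + 15 = 57$)
$k{\left(Y,q \right)} = 57 - q$
$k{\left(G{\left(-6,2 \right)},195 \right)} - 30478 = \left(57 - 195\right) - 30478 = -138 - 30478 = -30616$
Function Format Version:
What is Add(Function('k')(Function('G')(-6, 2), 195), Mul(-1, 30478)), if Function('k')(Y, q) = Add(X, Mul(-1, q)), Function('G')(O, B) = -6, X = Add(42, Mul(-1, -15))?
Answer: -30616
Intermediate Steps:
X = 57 (X = Add(42, 15) = 57)
Function('k')(Y, q) = Add(57, Mul(-1, q))
Add(Function('k')(Function('G')(-6, 2), 195), Mul(-1, 30478)) = Add(Add(57, Mul(-1, 195)), Mul(-1, 30478)) = Add(Add(57, -195), -30478) = Add(-138, -30478) = -30616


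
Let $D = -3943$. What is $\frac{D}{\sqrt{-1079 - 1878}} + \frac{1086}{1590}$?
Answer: $\frac{181}{265} + \frac{3943 i \sqrt{2957}}{2957} \approx 0.68302 + 72.51 i$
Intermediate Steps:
$\frac{D}{\sqrt{-1079 - 1878}} + \frac{1086}{1590} = - \frac{3943}{\sqrt{-1079 - 1878}} + \frac{1086}{1590} = - \frac{3943}{\sqrt{-2957}} + 1086 \cdot \frac{1}{1590} = - \frac{3943}{i \sqrt{2957}} + \frac{181}{265} = - 3943 \left(- \frac{i \sqrt{2957}}{2957}\right) + \frac{181}{265} = \frac{3943 i \sqrt{2957}}{2957} + \frac{181}{265} = \frac{181}{265} + \frac{3943 i \sqrt{2957}}{2957}$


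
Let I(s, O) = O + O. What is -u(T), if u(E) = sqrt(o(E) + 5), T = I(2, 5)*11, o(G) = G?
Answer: -sqrt(115) ≈ -10.724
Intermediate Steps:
I(s, O) = 2*O
T = 110 (T = (2*5)*11 = 10*11 = 110)
u(E) = sqrt(5 + E) (u(E) = sqrt(E + 5) = sqrt(5 + E))
-u(T) = -sqrt(5 + 110) = -sqrt(115)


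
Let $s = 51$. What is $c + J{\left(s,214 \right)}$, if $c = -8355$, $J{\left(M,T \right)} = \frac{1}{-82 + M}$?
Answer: $- \frac{259006}{31} \approx -8355.0$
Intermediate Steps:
$c + J{\left(s,214 \right)} = -8355 + \frac{1}{-82 + 51} = -8355 + \frac{1}{-31} = -8355 - \frac{1}{31} = - \frac{259006}{31}$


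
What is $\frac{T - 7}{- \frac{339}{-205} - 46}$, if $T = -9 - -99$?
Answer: $- \frac{17015}{9091} \approx -1.8716$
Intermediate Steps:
$T = 90$ ($T = -9 + 99 = 90$)
$\frac{T - 7}{- \frac{339}{-205} - 46} = \frac{90 - 7}{- \frac{339}{-205} - 46} = \frac{1}{\left(-339\right) \left(- \frac{1}{205}\right) - 46} \cdot 83 = \frac{1}{\frac{339}{205} - 46} \cdot 83 = \frac{1}{- \frac{9091}{205}} \cdot 83 = \left(- \frac{205}{9091}\right) 83 = - \frac{17015}{9091}$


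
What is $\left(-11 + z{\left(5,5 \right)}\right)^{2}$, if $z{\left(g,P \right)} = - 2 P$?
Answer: $441$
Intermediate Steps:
$\left(-11 + z{\left(5,5 \right)}\right)^{2} = \left(-11 - 10\right)^{2} = \left(-21\right)^{2} = 441$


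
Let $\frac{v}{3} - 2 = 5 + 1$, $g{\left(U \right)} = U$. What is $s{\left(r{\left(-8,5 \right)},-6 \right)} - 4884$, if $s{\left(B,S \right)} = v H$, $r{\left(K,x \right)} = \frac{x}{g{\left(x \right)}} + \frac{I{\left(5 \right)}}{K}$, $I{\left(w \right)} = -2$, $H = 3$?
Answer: $-4812$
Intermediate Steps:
$v = 24$ ($v = 6 + 3 \left(5 + 1\right) = 6 + 3 \cdot 6 = 6 + 18 = 24$)
$r{\left(K,x \right)} = 1 - \frac{2}{K}$ ($r{\left(K,x \right)} = \frac{x}{x} - \frac{2}{K} = 1 - \frac{2}{K}$)
$s{\left(B,S \right)} = 72$ ($s{\left(B,S \right)} = 24 \cdot 3 = 72$)
$s{\left(r{\left(-8,5 \right)},-6 \right)} - 4884 = 72 - 4884 = -4812$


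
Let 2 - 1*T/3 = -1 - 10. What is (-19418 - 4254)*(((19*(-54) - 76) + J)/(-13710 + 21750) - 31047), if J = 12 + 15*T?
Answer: 147724160243/201 ≈ 7.3495e+8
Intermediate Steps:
T = 39 (T = 6 - 3*(-1 - 10) = 6 - 3*(-11) = 6 + 33 = 39)
J = 597 (J = 12 + 15*39 = 12 + 585 = 597)
(-19418 - 4254)*(((19*(-54) - 76) + J)/(-13710 + 21750) - 31047) = (-19418 - 4254)*(((19*(-54) - 76) + 597)/(-13710 + 21750) - 31047) = -23672*(((-1026 - 76) + 597)/8040 - 31047) = -23672*((-1102 + 597)*(1/8040) - 31047) = -23672*(-505*1/8040 - 31047) = -23672*(-101/1608 - 31047) = -23672*(-49923677/1608) = 147724160243/201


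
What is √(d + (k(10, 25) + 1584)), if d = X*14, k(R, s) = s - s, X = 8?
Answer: 4*√106 ≈ 41.182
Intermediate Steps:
k(R, s) = 0
d = 112 (d = 8*14 = 112)
√(d + (k(10, 25) + 1584)) = √(112 + (0 + 1584)) = √(112 + 1584) = √1696 = 4*√106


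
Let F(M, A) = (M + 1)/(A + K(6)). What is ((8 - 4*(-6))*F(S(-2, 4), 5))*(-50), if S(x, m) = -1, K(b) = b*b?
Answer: 0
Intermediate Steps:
K(b) = b²
F(M, A) = (1 + M)/(36 + A) (F(M, A) = (M + 1)/(A + 6²) = (1 + M)/(A + 36) = (1 + M)/(36 + A))
((8 - 4*(-6))*F(S(-2, 4), 5))*(-50) = ((8 - 4*(-6))*((1 - 1)/(36 + 5)))*(-50) = ((8 + 24)*(0/41))*(-50) = (32*((1/41)*0))*(-50) = (32*0)*(-50) = 0*(-50) = 0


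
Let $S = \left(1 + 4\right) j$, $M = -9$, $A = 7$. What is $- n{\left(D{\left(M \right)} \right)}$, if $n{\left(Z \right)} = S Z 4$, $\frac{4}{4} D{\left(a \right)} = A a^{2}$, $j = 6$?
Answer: $-68040$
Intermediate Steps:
$D{\left(a \right)} = 7 a^{2}$
$S = 30$ ($S = \left(1 + 4\right) 6 = 5 \cdot 6 = 30$)
$n{\left(Z \right)} = 120 Z$ ($n{\left(Z \right)} = 30 Z 4 = 120 Z$)
$- n{\left(D{\left(M \right)} \right)} = - 120 \cdot 7 \left(-9\right)^{2} = - 120 \cdot 7 \cdot 81 = - 120 \cdot 567 = \left(-1\right) 68040 = -68040$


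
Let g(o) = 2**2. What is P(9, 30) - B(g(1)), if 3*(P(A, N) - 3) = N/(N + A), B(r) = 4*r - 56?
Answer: 1687/39 ≈ 43.256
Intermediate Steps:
g(o) = 4
B(r) = -56 + 4*r
P(A, N) = 3 + N/(3*(A + N)) (P(A, N) = 3 + (N/(N + A))/3 = 3 + (N/(A + N))/3 = 3 + N/(3*(A + N)))
P(9, 30) - B(g(1)) = (3*9 + (10/3)*30)/(9 + 30) - (-56 + 4*4) = (27 + 100)/39 - (-56 + 16) = (1/39)*127 - 1*(-40) = 127/39 + 40 = 1687/39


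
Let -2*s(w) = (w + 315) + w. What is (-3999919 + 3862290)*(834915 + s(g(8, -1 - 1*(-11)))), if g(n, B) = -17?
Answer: -229778359321/2 ≈ -1.1489e+11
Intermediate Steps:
s(w) = -315/2 - w (s(w) = -((w + 315) + w)/2 = -((315 + w) + w)/2 = -(315 + 2*w)/2 = -315/2 - w)
(-3999919 + 3862290)*(834915 + s(g(8, -1 - 1*(-11)))) = (-3999919 + 3862290)*(834915 + (-315/2 - 1*(-17))) = -137629*(834915 + (-315/2 + 17)) = -137629*(834915 - 281/2) = -137629*1669549/2 = -229778359321/2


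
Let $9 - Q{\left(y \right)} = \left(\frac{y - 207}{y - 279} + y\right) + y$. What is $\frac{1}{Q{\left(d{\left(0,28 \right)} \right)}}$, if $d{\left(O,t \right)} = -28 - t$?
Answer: $\frac{335}{40272} \approx 0.0083184$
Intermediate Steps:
$Q{\left(y \right)} = 9 - 2 y - \frac{-207 + y}{-279 + y}$ ($Q{\left(y \right)} = 9 - \left(\left(\frac{y - 207}{y - 279} + y\right) + y\right) = 9 - \left(\left(\frac{-207 + y}{-279 + y} + y\right) + y\right) = 9 - \left(\left(y + \frac{-207 + y}{-279 + y}\right) + y\right) = 9 - \left(2 y + \frac{-207 + y}{-279 + y}\right) = 9 - 2 y - \frac{-207 + y}{-279 + y}$)
$\frac{1}{Q{\left(d{\left(0,28 \right)} \right)}} = \frac{1}{2 \frac{1}{-279 - 56} \left(-1152 - \left(-28 - 28\right)^{2} + 283 \left(-28 - 28\right)\right)} = \frac{1}{2 \frac{1}{-279 - 56} \left(-1152 - \left(-56\right)^{2} + 283 \left(-56\right)\right)} = \frac{1}{2 \frac{1}{-335} \left(-1152 - 3136 - 15848\right)} = \frac{1}{2 \left(- \frac{1}{335}\right) \left(-1152 - 3136 - 15848\right)} = \frac{1}{2 \left(- \frac{1}{335}\right) \left(-20136\right)} = \frac{1}{\frac{40272}{335}} = \frac{335}{40272}$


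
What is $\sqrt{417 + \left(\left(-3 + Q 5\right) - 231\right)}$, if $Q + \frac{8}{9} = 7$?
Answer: $\frac{31 \sqrt{2}}{3} \approx 14.614$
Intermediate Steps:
$Q = \frac{55}{9}$ ($Q = - \frac{8}{9} + 7 = \frac{55}{9} \approx 6.1111$)
$\sqrt{417 + \left(\left(-3 + Q 5\right) - 231\right)} = \sqrt{417 + \left(\left(-3 + \frac{55}{9} \cdot 5\right) - 231\right)} = \sqrt{417 + \left(\left(-3 + \frac{275}{9}\right) - 231\right)} = \sqrt{417 + \left(\frac{248}{9} - 231\right)} = \sqrt{417 - \frac{1831}{9}} = \sqrt{\frac{1922}{9}} = \frac{31 \sqrt{2}}{3}$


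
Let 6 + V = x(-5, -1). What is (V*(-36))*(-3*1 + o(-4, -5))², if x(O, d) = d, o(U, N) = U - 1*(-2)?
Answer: 6300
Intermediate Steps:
o(U, N) = 2 + U (o(U, N) = U + 2 = 2 + U)
V = -7 (V = -6 - 1 = -7)
(V*(-36))*(-3*1 + o(-4, -5))² = (-7*(-36))*(-3*1 + (2 - 4))² = 252*(-3 - 2)² = 252*(-5)² = 252*25 = 6300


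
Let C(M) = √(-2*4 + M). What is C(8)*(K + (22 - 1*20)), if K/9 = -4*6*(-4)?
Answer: 0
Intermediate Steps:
C(M) = √(-8 + M)
K = 864 (K = 9*(-4*6*(-4)) = 9*(-24*(-4)) = 9*96 = 864)
C(8)*(K + (22 - 1*20)) = √(-8 + 8)*(864 + (22 - 1*20)) = √0*(864 + (22 - 20)) = 0*(864 + 2) = 0*866 = 0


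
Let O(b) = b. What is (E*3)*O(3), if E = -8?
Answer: -72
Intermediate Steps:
(E*3)*O(3) = -8*3*3 = -24*3 = -72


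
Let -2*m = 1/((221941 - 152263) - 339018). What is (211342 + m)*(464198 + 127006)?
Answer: 5608836523674787/44890 ≈ 1.2495e+11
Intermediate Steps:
m = 1/538680 (m = -1/(2*((221941 - 152263) - 339018)) = -1/(2*(69678 - 339018)) = -1/2/(-269340) = -1/2*(-1/269340) = 1/538680 ≈ 1.8564e-6)
(211342 + m)*(464198 + 127006) = (211342 + 1/538680)*(464198 + 127006) = (113845708561/538680)*591204 = 5608836523674787/44890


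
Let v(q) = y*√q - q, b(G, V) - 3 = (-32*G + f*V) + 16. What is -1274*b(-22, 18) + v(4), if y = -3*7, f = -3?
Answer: -852352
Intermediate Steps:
y = -21
b(G, V) = 19 - 32*G - 3*V (b(G, V) = 3 + ((-32*G - 3*V) + 16) = 3 + (16 - 32*G - 3*V) = 19 - 32*G - 3*V)
v(q) = -q - 21*√q (v(q) = -21*√q - q = -q - 21*√q)
-1274*b(-22, 18) + v(4) = -1274*(19 - 32*(-22) - 3*18) + (-1*4 - 21*√4) = -1274*(19 + 704 - 54) + (-4 - 21*2) = -1274*669 + (-4 - 42) = -852306 - 46 = -852352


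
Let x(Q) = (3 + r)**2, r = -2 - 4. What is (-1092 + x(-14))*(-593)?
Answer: 642219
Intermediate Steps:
r = -6
x(Q) = 9 (x(Q) = (3 - 6)**2 = (-3)**2 = 9)
(-1092 + x(-14))*(-593) = (-1092 + 9)*(-593) = -1083*(-593) = 642219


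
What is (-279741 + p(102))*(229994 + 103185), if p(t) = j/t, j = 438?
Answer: -1584440730796/17 ≈ -9.3202e+10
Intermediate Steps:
p(t) = 438/t
(-279741 + p(102))*(229994 + 103185) = (-279741 + 438/102)*(229994 + 103185) = (-279741 + 438*(1/102))*333179 = (-279741 + 73/17)*333179 = -4755524/17*333179 = -1584440730796/17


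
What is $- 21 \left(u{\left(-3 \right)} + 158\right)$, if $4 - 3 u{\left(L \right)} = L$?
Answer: $-3367$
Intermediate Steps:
$u{\left(L \right)} = \frac{4}{3} - \frac{L}{3}$
$- 21 \left(u{\left(-3 \right)} + 158\right) = - 21 \left(\left(\frac{4}{3} - -1\right) + 158\right) = - 21 \left(\left(\frac{4}{3} + 1\right) + 158\right) = - 21 \left(\frac{7}{3} + 158\right) = \left(-21\right) \frac{481}{3} = -3367$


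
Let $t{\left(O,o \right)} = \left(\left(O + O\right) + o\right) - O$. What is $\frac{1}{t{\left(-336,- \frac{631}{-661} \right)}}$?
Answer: $- \frac{661}{221465} \approx -0.0029847$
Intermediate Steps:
$t{\left(O,o \right)} = O + o$ ($t{\left(O,o \right)} = \left(2 O + o\right) - O = \left(o + 2 O\right) - O = O + o$)
$\frac{1}{t{\left(-336,- \frac{631}{-661} \right)}} = \frac{1}{-336 - \frac{631}{-661}} = \frac{1}{-336 - - \frac{631}{661}} = \frac{1}{-336 + \frac{631}{661}} = \frac{1}{- \frac{221465}{661}} = - \frac{661}{221465}$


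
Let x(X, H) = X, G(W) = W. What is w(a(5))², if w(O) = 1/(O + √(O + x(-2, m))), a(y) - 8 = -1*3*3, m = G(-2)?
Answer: (1 - I*√3)⁻² ≈ -0.125 + 0.21651*I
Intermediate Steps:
m = -2
a(y) = -1 (a(y) = 8 - 1*3*3 = 8 - 3*3 = 8 - 9 = -1)
w(O) = 1/(O + √(-2 + O)) (w(O) = 1/(O + √(O - 2)) = 1/(O + √(-2 + O)))
w(a(5))² = (1/(-1 + √(-2 - 1)))² = (1/(-1 + √(-3)))² = (1/(-1 + I*√3))² = (-1 + I*√3)⁻²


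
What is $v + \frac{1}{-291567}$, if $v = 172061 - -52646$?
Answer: $\frac{65517145868}{291567} \approx 2.2471 \cdot 10^{5}$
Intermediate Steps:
$v = 224707$ ($v = 172061 + 52646 = 224707$)
$v + \frac{1}{-291567} = 224707 + \frac{1}{-291567} = 224707 - \frac{1}{291567} = \frac{65517145868}{291567}$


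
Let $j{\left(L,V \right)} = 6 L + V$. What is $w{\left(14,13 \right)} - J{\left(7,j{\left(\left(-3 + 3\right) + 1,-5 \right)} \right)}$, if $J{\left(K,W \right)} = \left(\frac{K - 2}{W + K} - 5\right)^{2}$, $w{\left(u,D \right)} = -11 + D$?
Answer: $- \frac{1097}{64} \approx -17.141$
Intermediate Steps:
$j{\left(L,V \right)} = V + 6 L$
$J{\left(K,W \right)} = \left(-5 + \frac{-2 + K}{K + W}\right)^{2}$ ($J{\left(K,W \right)} = \left(\frac{-2 + K}{K + W} - 5\right)^{2} = \left(-5 + \frac{-2 + K}{K + W}\right)^{2}$)
$w{\left(14,13 \right)} - J{\left(7,j{\left(\left(-3 + 3\right) + 1,-5 \right)} \right)} = \left(-11 + 13\right) - \frac{\left(2 + 4 \cdot 7 + 5 \left(-5 + 6 \left(\left(-3 + 3\right) + 1\right)\right)\right)^{2}}{\left(7 - \left(5 - 6 \left(\left(-3 + 3\right) + 1\right)\right)\right)^{2}} = 2 - \frac{\left(2 + 28 + 5 \left(-5 + 6 \left(0 + 1\right)\right)\right)^{2}}{\left(7 - \left(5 - 6 \left(0 + 1\right)\right)\right)^{2}} = 2 - \frac{\left(2 + 28 + 5 \left(-5 + 6 \cdot 1\right)\right)^{2}}{\left(7 + \left(-5 + 6 \cdot 1\right)\right)^{2}} = 2 - \frac{\left(2 + 28 + 5 \left(-5 + 6\right)\right)^{2}}{\left(7 + \left(-5 + 6\right)\right)^{2}} = 2 - \frac{\left(2 + 28 + 5 \cdot 1\right)^{2}}{\left(7 + 1\right)^{2}} = 2 - \frac{\left(2 + 28 + 5\right)^{2}}{64} = 2 - \frac{35^{2}}{64} = 2 - \frac{1}{64} \cdot 1225 = 2 - \frac{1225}{64} = - \frac{1097}{64}$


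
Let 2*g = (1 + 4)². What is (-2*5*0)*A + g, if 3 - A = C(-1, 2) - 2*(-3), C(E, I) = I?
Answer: 25/2 ≈ 12.500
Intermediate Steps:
g = 25/2 (g = (1 + 4)²/2 = (½)*5² = (½)*25 = 25/2 ≈ 12.500)
A = -5 (A = 3 - (2 - 2*(-3)) = 3 - (2 + 6) = 3 - 1*8 = 3 - 8 = -5)
(-2*5*0)*A + g = (-2*5*0)*(-5) + 25/2 = -10*0*(-5) + 25/2 = 0*(-5) + 25/2 = 0 + 25/2 = 25/2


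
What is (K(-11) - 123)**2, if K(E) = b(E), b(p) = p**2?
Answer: 4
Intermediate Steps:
K(E) = E**2
(K(-11) - 123)**2 = ((-11)**2 - 123)**2 = (121 - 123)**2 = (-2)**2 = 4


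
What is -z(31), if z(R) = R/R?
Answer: -1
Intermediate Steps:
z(R) = 1
-z(31) = -1*1 = -1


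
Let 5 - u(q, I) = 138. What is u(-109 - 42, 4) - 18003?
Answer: -18136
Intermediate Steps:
u(q, I) = -133 (u(q, I) = 5 - 1*138 = 5 - 138 = -133)
u(-109 - 42, 4) - 18003 = -133 - 18003 = -18136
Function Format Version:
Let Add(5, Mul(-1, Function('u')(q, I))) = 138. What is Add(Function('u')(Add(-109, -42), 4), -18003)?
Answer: -18136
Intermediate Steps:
Function('u')(q, I) = -133 (Function('u')(q, I) = Add(5, Mul(-1, 138)) = Add(5, -138) = -133)
Add(Function('u')(Add(-109, -42), 4), -18003) = Add(-133, -18003) = -18136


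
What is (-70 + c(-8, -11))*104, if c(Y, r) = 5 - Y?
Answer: -5928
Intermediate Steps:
(-70 + c(-8, -11))*104 = (-70 + (5 - 1*(-8)))*104 = (-70 + (5 + 8))*104 = (-70 + 13)*104 = -57*104 = -5928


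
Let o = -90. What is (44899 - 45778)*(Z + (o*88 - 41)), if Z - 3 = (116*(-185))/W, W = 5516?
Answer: 9650933913/1379 ≈ 6.9985e+6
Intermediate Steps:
Z = -1228/1379 (Z = 3 + (116*(-185))/5516 = 3 - 21460*1/5516 = 3 - 5365/1379 = -1228/1379 ≈ -0.89050)
(44899 - 45778)*(Z + (o*88 - 41)) = (44899 - 45778)*(-1228/1379 + (-90*88 - 41)) = -879*(-1228/1379 + (-7920 - 41)) = -879*(-1228/1379 - 7961) = -879*(-10979447/1379) = 9650933913/1379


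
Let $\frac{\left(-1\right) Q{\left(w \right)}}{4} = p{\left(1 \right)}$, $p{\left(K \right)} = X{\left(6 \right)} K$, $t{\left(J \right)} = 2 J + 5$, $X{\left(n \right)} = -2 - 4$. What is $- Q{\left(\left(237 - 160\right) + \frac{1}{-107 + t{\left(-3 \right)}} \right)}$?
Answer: $-24$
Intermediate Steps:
$X{\left(n \right)} = -6$ ($X{\left(n \right)} = -2 - 4 = -6$)
$t{\left(J \right)} = 5 + 2 J$
$p{\left(K \right)} = - 6 K$
$Q{\left(w \right)} = 24$ ($Q{\left(w \right)} = - 4 \left(\left(-6\right) 1\right) = \left(-4\right) \left(-6\right) = 24$)
$- Q{\left(\left(237 - 160\right) + \frac{1}{-107 + t{\left(-3 \right)}} \right)} = \left(-1\right) 24 = -24$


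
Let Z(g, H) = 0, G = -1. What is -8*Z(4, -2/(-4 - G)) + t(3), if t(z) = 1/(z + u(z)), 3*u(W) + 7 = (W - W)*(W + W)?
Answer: 3/2 ≈ 1.5000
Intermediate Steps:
u(W) = -7/3 (u(W) = -7/3 + ((W - W)*(W + W))/3 = -7/3 + (0*(2*W))/3 = -7/3 + (⅓)*0 = -7/3 + 0 = -7/3)
t(z) = 1/(-7/3 + z) (t(z) = 1/(z - 7/3) = 1/(-7/3 + z))
-8*Z(4, -2/(-4 - G)) + t(3) = -8*0 + 3/(-7 + 3*3) = 0 + 3/(-7 + 9) = 0 + 3/2 = 3/2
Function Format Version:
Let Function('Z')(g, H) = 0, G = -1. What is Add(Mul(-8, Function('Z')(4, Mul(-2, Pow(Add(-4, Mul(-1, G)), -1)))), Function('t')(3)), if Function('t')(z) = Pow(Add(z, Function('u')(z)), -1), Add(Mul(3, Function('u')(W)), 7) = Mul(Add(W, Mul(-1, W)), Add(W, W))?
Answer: Rational(3, 2) ≈ 1.5000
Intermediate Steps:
Function('u')(W) = Rational(-7, 3) (Function('u')(W) = Add(Rational(-7, 3), Mul(Rational(1, 3), Mul(Add(W, Mul(-1, W)), Add(W, W)))) = Add(Rational(-7, 3), Mul(Rational(1, 3), Mul(0, Mul(2, W)))) = Add(Rational(-7, 3), Mul(Rational(1, 3), 0)) = Add(Rational(-7, 3), 0) = Rational(-7, 3))
Function('t')(z) = Pow(Add(Rational(-7, 3), z), -1) (Function('t')(z) = Pow(Add(z, Rational(-7, 3)), -1) = Pow(Add(Rational(-7, 3), z), -1))
Add(Mul(-8, Function('Z')(4, Mul(-2, Pow(Add(-4, Mul(-1, G)), -1)))), Function('t')(3)) = Add(Mul(-8, 0), Mul(3, Pow(Add(-7, Mul(3, 3)), -1))) = Add(0, Mul(3, Pow(Add(-7, 9), -1))) = Add(0, Mul(3, Pow(2, -1))) = Add(0, Mul(3, Rational(1, 2))) = Add(0, Rational(3, 2)) = Rational(3, 2)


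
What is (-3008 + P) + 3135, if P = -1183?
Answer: -1056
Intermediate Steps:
(-3008 + P) + 3135 = (-3008 - 1183) + 3135 = -4191 + 3135 = -1056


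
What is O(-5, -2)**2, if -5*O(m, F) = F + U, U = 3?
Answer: 1/25 ≈ 0.040000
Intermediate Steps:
O(m, F) = -3/5 - F/5 (O(m, F) = -(F + 3)/5 = -(3 + F)/5 = -3/5 - F/5)
O(-5, -2)**2 = (-3/5 - 1/5*(-2))**2 = (-3/5 + 2/5)**2 = (-1/5)**2 = 1/25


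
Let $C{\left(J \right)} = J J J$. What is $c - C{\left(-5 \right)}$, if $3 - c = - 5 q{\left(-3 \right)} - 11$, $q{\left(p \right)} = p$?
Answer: $124$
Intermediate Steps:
$C{\left(J \right)} = J^{3}$ ($C{\left(J \right)} = J^{2} J = J^{3}$)
$c = -1$ ($c = 3 - \left(\left(-5\right) \left(-3\right) - 11\right) = 3 - \left(15 - 11\right) = 3 - 4 = -1$)
$c - C{\left(-5 \right)} = -1 - \left(-5\right)^{3} = -1 - -125 = -1 + 125 = 124$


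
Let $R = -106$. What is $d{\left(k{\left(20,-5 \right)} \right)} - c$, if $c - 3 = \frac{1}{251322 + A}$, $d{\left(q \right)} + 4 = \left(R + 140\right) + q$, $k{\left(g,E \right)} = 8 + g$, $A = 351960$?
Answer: $\frac{33180509}{603282} \approx 55.0$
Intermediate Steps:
$d{\left(q \right)} = 30 + q$ ($d{\left(q \right)} = -4 + \left(\left(-106 + 140\right) + q\right) = -4 + \left(34 + q\right) = 30 + q$)
$c = \frac{1809847}{603282}$ ($c = 3 + \frac{1}{251322 + 351960} = 3 + \frac{1}{603282} = \frac{1809847}{603282} \approx 3.0$)
$d{\left(k{\left(20,-5 \right)} \right)} - c = \left(30 + \left(8 + 20\right)\right) - \frac{1809847}{603282} = \left(30 + 28\right) - \frac{1809847}{603282} = 58 - \frac{1809847}{603282} = \frac{33180509}{603282}$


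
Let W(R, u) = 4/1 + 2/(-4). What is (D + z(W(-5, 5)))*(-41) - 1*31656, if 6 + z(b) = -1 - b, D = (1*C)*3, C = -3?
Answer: -61713/2 ≈ -30857.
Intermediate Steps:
W(R, u) = 7/2 (W(R, u) = 4*1 + 2*(-¼) = 4 - ½ = 7/2)
D = -9 (D = (1*(-3))*3 = -3*3 = -9)
z(b) = -7 - b (z(b) = -6 + (-1 - b) = -7 - b)
(D + z(W(-5, 5)))*(-41) - 1*31656 = (-9 + (-7 - 1*7/2))*(-41) - 1*31656 = (-9 + (-7 - 7/2))*(-41) - 31656 = (-9 - 21/2)*(-41) - 31656 = -39/2*(-41) - 31656 = 1599/2 - 31656 = -61713/2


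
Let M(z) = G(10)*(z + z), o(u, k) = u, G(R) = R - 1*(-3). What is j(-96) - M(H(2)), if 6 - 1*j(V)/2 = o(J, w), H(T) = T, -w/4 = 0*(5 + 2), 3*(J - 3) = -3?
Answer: -44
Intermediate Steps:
J = 2 (J = 3 + (1/3)*(-3) = 3 - 1 = 2)
w = 0 (w = -0*(5 + 2) = -0*7 = -4*0 = 0)
G(R) = 3 + R (G(R) = R + 3 = 3 + R)
M(z) = 26*z (M(z) = (3 + 10)*(z + z) = 13*(2*z) = 26*z)
j(V) = 8 (j(V) = 12 - 2*2 = 12 - 4 = 8)
j(-96) - M(H(2)) = 8 - 26*2 = 8 - 1*52 = 8 - 52 = -44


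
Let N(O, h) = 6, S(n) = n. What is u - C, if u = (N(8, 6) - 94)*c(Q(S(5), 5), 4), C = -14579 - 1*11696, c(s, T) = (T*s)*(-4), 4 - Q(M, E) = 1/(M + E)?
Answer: 158831/5 ≈ 31766.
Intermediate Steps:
Q(M, E) = 4 - 1/(E + M) (Q(M, E) = 4 - 1/(M + E) = 4 - 1/(E + M))
c(s, T) = -4*T*s
C = -26275 (C = -14579 - 11696 = -26275)
u = 27456/5 (u = (6 - 94)*(-4*4*(-1 + 4*5 + 4*5)/(5 + 5)) = -(-352)*4*(-1 + 20 + 20)/10 = -(-352)*4*(1/10)*39 = -(-352)*4*39/10 = -88*(-312/5) = 27456/5 ≈ 5491.2)
u - C = 27456/5 - 1*(-26275) = 27456/5 + 26275 = 158831/5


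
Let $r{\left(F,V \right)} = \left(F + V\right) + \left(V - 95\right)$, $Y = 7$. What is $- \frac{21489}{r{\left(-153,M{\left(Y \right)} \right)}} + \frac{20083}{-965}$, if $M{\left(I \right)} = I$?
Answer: $\frac{411217}{5790} \approx 71.022$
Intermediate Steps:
$r{\left(F,V \right)} = -95 + F + 2 V$ ($r{\left(F,V \right)} = \left(F + V\right) + \left(V - 95\right) = \left(F + V\right) + \left(-95 + V\right) = -95 + F + 2 V$)
$- \frac{21489}{r{\left(-153,M{\left(Y \right)} \right)}} + \frac{20083}{-965} = - \frac{21489}{-95 - 153 + 2 \cdot 7} + \frac{20083}{-965} = - \frac{21489}{-95 - 153 + 14} + 20083 \left(- \frac{1}{965}\right) = - \frac{21489}{-234} - \frac{20083}{965} = \left(-21489\right) \left(- \frac{1}{234}\right) - \frac{20083}{965} = \frac{551}{6} - \frac{20083}{965} = \frac{411217}{5790}$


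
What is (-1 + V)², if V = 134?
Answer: 17689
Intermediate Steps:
(-1 + V)² = (-1 + 134)² = 133² = 17689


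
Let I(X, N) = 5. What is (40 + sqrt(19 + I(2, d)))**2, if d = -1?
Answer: 1624 + 160*sqrt(6) ≈ 2015.9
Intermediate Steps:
(40 + sqrt(19 + I(2, d)))**2 = (40 + sqrt(19 + 5))**2 = (40 + sqrt(24))**2 = (40 + 2*sqrt(6))**2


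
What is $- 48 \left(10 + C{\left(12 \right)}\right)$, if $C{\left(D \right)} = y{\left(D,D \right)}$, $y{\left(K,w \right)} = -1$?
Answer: $-432$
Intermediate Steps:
$C{\left(D \right)} = -1$
$- 48 \left(10 + C{\left(12 \right)}\right) = - 48 \left(10 - 1\right) = \left(-48\right) 9 = -432$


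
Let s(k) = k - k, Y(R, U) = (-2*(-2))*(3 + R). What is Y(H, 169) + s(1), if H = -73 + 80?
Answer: 40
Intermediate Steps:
H = 7
Y(R, U) = 12 + 4*R (Y(R, U) = 4*(3 + R) = 12 + 4*R)
s(k) = 0
Y(H, 169) + s(1) = (12 + 4*7) + 0 = (12 + 28) + 0 = 40 + 0 = 40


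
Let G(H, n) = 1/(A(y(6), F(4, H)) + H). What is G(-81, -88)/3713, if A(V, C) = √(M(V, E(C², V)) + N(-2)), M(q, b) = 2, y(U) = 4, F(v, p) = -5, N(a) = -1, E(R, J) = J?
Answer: -1/297040 ≈ -3.3665e-6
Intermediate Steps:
A(V, C) = 1 (A(V, C) = √(2 - 1) = √1 = 1)
G(H, n) = 1/(1 + H)
G(-81, -88)/3713 = 1/((1 - 81)*3713) = (1/3713)/(-80) = -1/80*1/3713 = -1/297040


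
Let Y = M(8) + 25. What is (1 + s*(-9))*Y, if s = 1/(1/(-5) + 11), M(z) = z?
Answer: 11/2 ≈ 5.5000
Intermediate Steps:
s = 5/54 (s = 1/(-1/5 + 11) = 1/(54/5) = 5/54 ≈ 0.092593)
Y = 33 (Y = 8 + 25 = 33)
(1 + s*(-9))*Y = (1 + (5/54)*(-9))*33 = (1 - 5/6)*33 = (1/6)*33 = 11/2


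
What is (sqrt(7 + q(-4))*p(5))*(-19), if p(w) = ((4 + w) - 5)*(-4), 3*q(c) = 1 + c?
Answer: 304*sqrt(6) ≈ 744.64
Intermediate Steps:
q(c) = 1/3 + c/3 (q(c) = (1 + c)/3 = 1/3 + c/3)
p(w) = 4 - 4*w (p(w) = (-1 + w)*(-4) = 4 - 4*w)
(sqrt(7 + q(-4))*p(5))*(-19) = (sqrt(7 + (1/3 + (1/3)*(-4)))*(4 - 4*5))*(-19) = (sqrt(7 + (1/3 - 4/3))*(4 - 20))*(-19) = (sqrt(7 - 1)*(-16))*(-19) = (sqrt(6)*(-16))*(-19) = -16*sqrt(6)*(-19) = 304*sqrt(6)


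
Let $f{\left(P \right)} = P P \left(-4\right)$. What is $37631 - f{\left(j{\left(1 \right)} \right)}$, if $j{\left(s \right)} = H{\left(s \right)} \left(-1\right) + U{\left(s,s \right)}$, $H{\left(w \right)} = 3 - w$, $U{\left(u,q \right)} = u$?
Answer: $37635$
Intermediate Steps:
$j{\left(s \right)} = -3 + 2 s$ ($j{\left(s \right)} = \left(3 - s\right) \left(-1\right) + s = \left(-3 + s\right) + s = -3 + 2 s$)
$f{\left(P \right)} = - 4 P^{2}$ ($f{\left(P \right)} = P^{2} \left(-4\right) = - 4 P^{2}$)
$37631 - f{\left(j{\left(1 \right)} \right)} = 37631 - - 4 \left(-3 + 2 \cdot 1\right)^{2} = 37631 - - 4 \left(-3 + 2\right)^{2} = 37631 - - 4 \left(-1\right)^{2} = 37631 - \left(-4\right) 1 = 37631 - -4 = 37631 + 4 = 37635$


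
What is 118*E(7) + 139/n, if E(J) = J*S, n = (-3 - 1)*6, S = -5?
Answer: -99259/24 ≈ -4135.8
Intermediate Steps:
n = -24 (n = -4*6 = -24)
E(J) = -5*J (E(J) = J*(-5) = -5*J)
118*E(7) + 139/n = 118*(-5*7) + 139/(-24) = 118*(-35) + 139*(-1/24) = -4130 - 139/24 = -99259/24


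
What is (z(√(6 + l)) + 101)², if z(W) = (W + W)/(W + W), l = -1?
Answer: 10404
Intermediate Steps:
z(W) = 1 (z(W) = (2*W)/((2*W)) = (2*W)*(1/(2*W)) = 1)
(z(√(6 + l)) + 101)² = (1 + 101)² = 102² = 10404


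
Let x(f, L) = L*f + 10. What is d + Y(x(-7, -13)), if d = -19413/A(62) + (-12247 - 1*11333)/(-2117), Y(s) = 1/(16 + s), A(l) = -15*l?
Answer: 2458698389/76783590 ≈ 32.021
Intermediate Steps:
x(f, L) = 10 + L*f
d = 21008907/656270 (d = -19413/((-15*62)) + (-12247 - 1*11333)/(-2117) = -19413/(-930) + (-12247 - 11333)*(-1/2117) = -19413*(-1/930) - 23580*(-1/2117) = 6471/310 + 23580/2117 = 21008907/656270 ≈ 32.013)
d + Y(x(-7, -13)) = 21008907/656270 + 1/(16 + (10 - 13*(-7))) = 21008907/656270 + 1/(16 + (10 + 91)) = 21008907/656270 + 1/(16 + 101) = 21008907/656270 + 1/117 = 2458698389/76783590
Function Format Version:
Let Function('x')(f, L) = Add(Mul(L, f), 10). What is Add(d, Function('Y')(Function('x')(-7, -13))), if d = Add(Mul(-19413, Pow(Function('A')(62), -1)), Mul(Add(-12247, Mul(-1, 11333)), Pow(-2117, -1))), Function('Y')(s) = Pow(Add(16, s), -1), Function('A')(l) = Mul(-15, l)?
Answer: Rational(2458698389, 76783590) ≈ 32.021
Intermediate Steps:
Function('x')(f, L) = Add(10, Mul(L, f))
d = Rational(21008907, 656270) (d = Add(Mul(-19413, Pow(Mul(-15, 62), -1)), Mul(Add(-12247, Mul(-1, 11333)), Pow(-2117, -1))) = Add(Mul(-19413, Pow(-930, -1)), Mul(Add(-12247, -11333), Rational(-1, 2117))) = Add(Mul(-19413, Rational(-1, 930)), Mul(-23580, Rational(-1, 2117))) = Add(Rational(6471, 310), Rational(23580, 2117)) = Rational(21008907, 656270) ≈ 32.013)
Add(d, Function('Y')(Function('x')(-7, -13))) = Add(Rational(21008907, 656270), Pow(Add(16, Add(10, Mul(-13, -7))), -1)) = Add(Rational(21008907, 656270), Pow(Add(16, Add(10, 91)), -1)) = Add(Rational(21008907, 656270), Pow(Add(16, 101), -1)) = Add(Rational(21008907, 656270), Pow(117, -1)) = Add(Rational(21008907, 656270), Rational(1, 117)) = Rational(2458698389, 76783590)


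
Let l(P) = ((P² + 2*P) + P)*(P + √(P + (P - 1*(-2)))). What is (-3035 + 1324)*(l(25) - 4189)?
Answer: -22775121 - 2395400*√13 ≈ -3.1412e+7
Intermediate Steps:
l(P) = (P + √(2 + 2*P))*(P² + 3*P) (l(P) = (P² + 3*P)*(P + √(P + (P + 2))) = (P² + 3*P)*(P + √(P + (2 + P))) = (P² + 3*P)*(P + √(2 + 2*P)) = (P + √(2 + 2*P))*(P² + 3*P))
(-3035 + 1324)*(l(25) - 4189) = (-3035 + 1324)*(25*(25² + 3*25 + 3*√(2 + 2*25) + 25*√(2 + 2*25)) - 4189) = -1711*(25*(625 + 75 + 3*√(2 + 50) + 25*√(2 + 50)) - 4189) = -1711*(25*(625 + 75 + 3*√52 + 25*√52) - 4189) = -1711*(25*(625 + 75 + 3*(2*√13) + 25*(2*√13)) - 4189) = -1711*(25*(625 + 75 + 6*√13 + 50*√13) - 4189) = -1711*(25*(700 + 56*√13) - 4189) = -1711*((17500 + 1400*√13) - 4189) = -1711*(13311 + 1400*√13) = -22775121 - 2395400*√13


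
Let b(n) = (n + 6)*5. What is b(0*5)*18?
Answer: 540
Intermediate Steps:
b(n) = 30 + 5*n (b(n) = (6 + n)*5 = 30 + 5*n)
b(0*5)*18 = (30 + 5*(0*5))*18 = (30 + 5*0)*18 = (30 + 0)*18 = 30*18 = 540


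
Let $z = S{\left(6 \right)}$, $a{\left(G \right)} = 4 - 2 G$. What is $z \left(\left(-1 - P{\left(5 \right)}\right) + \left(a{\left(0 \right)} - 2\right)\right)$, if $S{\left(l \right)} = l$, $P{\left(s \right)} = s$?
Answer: $-24$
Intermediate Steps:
$z = 6$
$z \left(\left(-1 - P{\left(5 \right)}\right) + \left(a{\left(0 \right)} - 2\right)\right) = 6 \left(\left(-1 - 5\right) + \left(\left(4 - 0\right) - 2\right)\right) = 6 \left(\left(-1 - 5\right) + \left(\left(4 + 0\right) - 2\right)\right) = 6 \left(-6 + \left(4 - 2\right)\right) = 6 \left(-6 + 2\right) = 6 \left(-4\right) = -24$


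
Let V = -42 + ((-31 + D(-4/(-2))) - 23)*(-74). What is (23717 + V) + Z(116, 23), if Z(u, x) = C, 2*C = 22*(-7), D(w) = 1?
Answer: 27520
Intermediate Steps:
C = -77 (C = (22*(-7))/2 = (½)*(-154) = -77)
Z(u, x) = -77
V = 3880 (V = -42 + ((-31 + 1) - 23)*(-74) = -42 + (-30 - 23)*(-74) = -42 - 53*(-74) = -42 + 3922 = 3880)
(23717 + V) + Z(116, 23) = (23717 + 3880) - 77 = 27597 - 77 = 27520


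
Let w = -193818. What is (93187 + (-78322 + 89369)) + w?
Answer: -89584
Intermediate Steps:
(93187 + (-78322 + 89369)) + w = (93187 + (-78322 + 89369)) - 193818 = (93187 + 11047) - 193818 = 104234 - 193818 = -89584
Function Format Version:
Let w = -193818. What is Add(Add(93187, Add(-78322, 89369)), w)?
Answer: -89584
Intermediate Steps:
Add(Add(93187, Add(-78322, 89369)), w) = Add(Add(93187, Add(-78322, 89369)), -193818) = Add(Add(93187, 11047), -193818) = Add(104234, -193818) = -89584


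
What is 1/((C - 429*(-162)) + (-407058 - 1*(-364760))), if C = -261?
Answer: 1/26939 ≈ 3.7121e-5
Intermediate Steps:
1/((C - 429*(-162)) + (-407058 - 1*(-364760))) = 1/((-261 - 429*(-162)) + (-407058 - 1*(-364760))) = 1/((-261 + 69498) + (-407058 + 364760)) = 1/(69237 - 42298) = 1/26939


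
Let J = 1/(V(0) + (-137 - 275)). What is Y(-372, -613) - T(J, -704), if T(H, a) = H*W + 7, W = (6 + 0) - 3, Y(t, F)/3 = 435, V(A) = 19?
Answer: 170039/131 ≈ 1298.0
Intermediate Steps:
Y(t, F) = 1305 (Y(t, F) = 3*435 = 1305)
W = 3 (W = 6 - 3 = 3)
J = -1/393 (J = 1/(19 + (-137 - 275)) = 1/(19 - 412) = 1/(-393) = -1/393 ≈ -0.0025445)
T(H, a) = 7 + 3*H (T(H, a) = H*3 + 7 = 3*H + 7 = 7 + 3*H)
Y(-372, -613) - T(J, -704) = 1305 - (7 + 3*(-1/393)) = 1305 - (7 - 1/131) = 1305 - 1*916/131 = 1305 - 916/131 = 170039/131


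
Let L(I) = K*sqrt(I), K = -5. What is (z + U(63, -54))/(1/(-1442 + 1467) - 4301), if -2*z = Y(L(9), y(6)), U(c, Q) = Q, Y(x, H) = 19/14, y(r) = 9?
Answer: 38275/3010672 ≈ 0.012713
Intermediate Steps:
L(I) = -5*sqrt(I)
Y(x, H) = 19/14 (Y(x, H) = 19*(1/14) = 19/14)
z = -19/28 (z = -1/2*19/14 = -19/28 ≈ -0.67857)
(z + U(63, -54))/(1/(-1442 + 1467) - 4301) = (-19/28 - 54)/(1/(-1442 + 1467) - 4301) = -1531/(28*(1/25 - 4301)) = -1531/(28*(-107524/25)) = -1531/28*(-25/107524) = 38275/3010672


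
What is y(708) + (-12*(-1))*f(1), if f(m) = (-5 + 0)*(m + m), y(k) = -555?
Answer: -675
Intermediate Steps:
f(m) = -10*m
y(708) + (-12*(-1))*f(1) = -555 + (-12*(-1))*(-10*1) = -555 + 12*(-10) = -555 - 120 = -675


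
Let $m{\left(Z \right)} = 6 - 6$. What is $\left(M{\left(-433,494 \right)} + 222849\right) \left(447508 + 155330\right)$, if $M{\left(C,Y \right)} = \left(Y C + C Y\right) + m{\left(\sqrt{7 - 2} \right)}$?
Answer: $-123554662290$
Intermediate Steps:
$m{\left(Z \right)} = 0$
$M{\left(C,Y \right)} = 2 C Y$ ($M{\left(C,Y \right)} = \left(Y C + C Y\right) + 0 = \left(C Y + C Y\right) + 0 = 2 C Y + 0 = 2 C Y$)
$\left(M{\left(-433,494 \right)} + 222849\right) \left(447508 + 155330\right) = \left(2 \left(-433\right) 494 + 222849\right) \left(447508 + 155330\right) = \left(-427804 + 222849\right) 602838 = \left(-204955\right) 602838 = -123554662290$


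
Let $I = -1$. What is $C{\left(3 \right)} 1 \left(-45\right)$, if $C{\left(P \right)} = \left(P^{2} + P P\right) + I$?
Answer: $-765$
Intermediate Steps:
$C{\left(P \right)} = -1 + 2 P^{2}$ ($C{\left(P \right)} = \left(P^{2} + P P\right) - 1 = \left(P^{2} + P^{2}\right) - 1 = 2 P^{2} - 1 = -1 + 2 P^{2}$)
$C{\left(3 \right)} 1 \left(-45\right) = \left(-1 + 2 \cdot 3^{2}\right) 1 \left(-45\right) = \left(-1 + 2 \cdot 9\right) 1 \left(-45\right) = \left(-1 + 18\right) 1 \left(-45\right) = 17 \cdot 1 \left(-45\right) = 17 \left(-45\right) = -765$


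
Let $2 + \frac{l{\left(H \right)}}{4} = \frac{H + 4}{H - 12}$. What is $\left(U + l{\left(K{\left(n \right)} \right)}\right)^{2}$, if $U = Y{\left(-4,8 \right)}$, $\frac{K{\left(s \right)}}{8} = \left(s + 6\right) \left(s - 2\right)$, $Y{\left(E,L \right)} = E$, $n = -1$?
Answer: $\frac{78400}{1089} \approx 71.993$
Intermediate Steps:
$K{\left(s \right)} = 8 \left(-2 + s\right) \left(6 + s\right)$ ($K{\left(s \right)} = 8 \left(s + 6\right) \left(s - 2\right) = 8 \left(6 + s\right) \left(-2 + s\right) = 8 \left(-2 + s\right) \left(6 + s\right)$)
$U = -4$
$l{\left(H \right)} = -8 + \frac{4 \left(4 + H\right)}{-12 + H}$ ($l{\left(H \right)} = -8 + 4 \frac{H + 4}{H - 12} = -8 + 4 \frac{4 + H}{-12 + H} = -8 + \frac{4 \left(4 + H\right)}{-12 + H}$)
$\left(U + l{\left(K{\left(n \right)} \right)}\right)^{2} = \left(-4 + \frac{4 \left(28 - \left(-96 + 8 \left(-1\right)^{2} + 32 \left(-1\right)\right)\right)}{-12 + \left(-96 + 8 \left(-1\right)^{2} + 32 \left(-1\right)\right)}\right)^{2} = \left(-4 + \frac{4 \left(28 - \left(-96 + 8 \cdot 1 - 32\right)\right)}{-12 - 120}\right)^{2} = \left(-4 + \frac{4 \left(28 - \left(-96 + 8 - 32\right)\right)}{-12 - 120}\right)^{2} = \left(-4 + \frac{4 \left(28 - -120\right)}{-12 - 120}\right)^{2} = \left(-4 + \frac{4 \left(28 + 120\right)}{-132}\right)^{2} = \left(-4 + 4 \left(- \frac{1}{132}\right) 148\right)^{2} = \left(-4 - \frac{148}{33}\right)^{2} = \left(- \frac{280}{33}\right)^{2} = \frac{78400}{1089}$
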